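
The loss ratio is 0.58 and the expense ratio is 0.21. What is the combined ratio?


Combined ratio = loss ratio + expense ratio
= 0.58 + 0.21
= 0.79


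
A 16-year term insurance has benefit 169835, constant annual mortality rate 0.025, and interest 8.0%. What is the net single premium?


NSP = benefit * sum_{k=0}^{n-1} k_p_x * q * v^(k+1)
With constant q=0.025, v=0.925926
Sum = 0.191746
NSP = 169835 * 0.191746
= 32565.148


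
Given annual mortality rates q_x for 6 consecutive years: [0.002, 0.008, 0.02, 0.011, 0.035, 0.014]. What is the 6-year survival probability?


p_k = 1 - q_k for each year
Survival = product of (1 - q_k)
= 0.998 * 0.992 * 0.98 * 0.989 * 0.965 * 0.986
= 0.913


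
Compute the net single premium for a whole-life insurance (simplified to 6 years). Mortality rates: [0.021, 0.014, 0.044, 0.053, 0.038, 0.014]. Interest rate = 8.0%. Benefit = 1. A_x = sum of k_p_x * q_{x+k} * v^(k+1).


v = 0.925926
Year 0: k_p_x=1.0, q=0.021, term=0.019444
Year 1: k_p_x=0.979, q=0.014, term=0.011751
Year 2: k_p_x=0.965294, q=0.044, term=0.033716
Year 3: k_p_x=0.922821, q=0.053, term=0.03595
Year 4: k_p_x=0.873912, q=0.038, term=0.022601
Year 5: k_p_x=0.840703, q=0.014, term=0.007417
A_x = 0.1309


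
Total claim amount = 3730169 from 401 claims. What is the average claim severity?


severity = total / number
= 3730169 / 401
= 9302.1671


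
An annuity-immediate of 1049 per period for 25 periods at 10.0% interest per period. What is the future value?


FV = PMT * ((1+i)^n - 1) / i
= 1049 * ((1.1)^25 - 1) / 0.1
= 1049 * (10.834706 - 1) / 0.1
= 103166.0653


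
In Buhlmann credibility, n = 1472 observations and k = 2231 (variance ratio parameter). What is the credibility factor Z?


Z = n / (n + k)
= 1472 / (1472 + 2231)
= 1472 / 3703
= 0.3975


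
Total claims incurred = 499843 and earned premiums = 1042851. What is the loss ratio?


Loss ratio = claims / premiums
= 499843 / 1042851
= 0.4793


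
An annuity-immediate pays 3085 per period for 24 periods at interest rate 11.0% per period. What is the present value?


PV = PMT * (1 - (1+i)^(-n)) / i
= 3085 * (1 - (1+0.11)^(-24)) / 0.11
= 3085 * (1 - 0.081705) / 0.11
= 3085 * 8.348137
= 25754.0013


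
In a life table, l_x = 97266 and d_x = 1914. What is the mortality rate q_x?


q_x = d_x / l_x
= 1914 / 97266
= 0.0197


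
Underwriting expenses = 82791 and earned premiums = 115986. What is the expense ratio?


Expense ratio = expenses / premiums
= 82791 / 115986
= 0.7138


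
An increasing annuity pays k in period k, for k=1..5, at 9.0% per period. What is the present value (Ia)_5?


(Ia)_n = sum_{k=1}^{n} k * v^k, v = 1/(1+i)
v = 0.917431
Sum computed term by term:
(Ia)_5 = 11.0007


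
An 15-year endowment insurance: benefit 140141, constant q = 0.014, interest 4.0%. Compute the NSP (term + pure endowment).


Term component = 20004.095
Pure endowment = 15_p_x * v^15 * benefit = 0.809382 * 0.555265 * 140141 = 62982.3479
NSP = 82986.4429


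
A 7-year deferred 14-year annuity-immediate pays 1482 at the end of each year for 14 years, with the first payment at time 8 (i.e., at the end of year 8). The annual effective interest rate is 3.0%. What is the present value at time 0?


PV at time 7 of the 14-year annuity-immediate:
a_n = 1482 * (1-(1+0.03)^(-14))/0.03 = 16740.7804
Discount back 7 years to time 0:
PV = 16740.7804 * (1+0.03)^(-7)
= 16740.7804 * 0.813092
= 13611.7864


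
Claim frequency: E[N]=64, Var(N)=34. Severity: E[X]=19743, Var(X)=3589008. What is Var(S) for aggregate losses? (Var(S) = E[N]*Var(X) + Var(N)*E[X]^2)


Var(S) = E[N]*Var(X) + Var(N)*E[X]^2
= 64*3589008 + 34*19743^2
= 229696512 + 13252725666
= 1.3482e+10


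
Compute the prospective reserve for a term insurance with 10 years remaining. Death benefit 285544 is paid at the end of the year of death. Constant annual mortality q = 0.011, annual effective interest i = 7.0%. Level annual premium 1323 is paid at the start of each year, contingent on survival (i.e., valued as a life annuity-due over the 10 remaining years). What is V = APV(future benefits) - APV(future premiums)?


v = 1/(1+i) = 0.934579
APV(future benefits) per unit = sum_{k=0}^{9} k_p_x * q * v^(k+1) = 0.073996
APV(future benefits) = 285544 * 0.073996 = 21129.1597
Life annuity-due factor ä_{x:10} = sum_{k=0}^{9} k_p_x * v^k = 7.197808
APV(future premiums) = 1323 * 7.197808 = 9522.7004
V = 21129.1597 - 9522.7004
= 11606.4592


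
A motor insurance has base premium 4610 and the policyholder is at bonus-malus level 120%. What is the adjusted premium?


adjusted = base * BM_level / 100
= 4610 * 120 / 100
= 4610 * 1.2
= 5532.0


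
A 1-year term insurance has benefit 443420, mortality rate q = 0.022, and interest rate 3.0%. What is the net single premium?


NSP = benefit * q * v
v = 1/(1+i) = 0.970874
NSP = 443420 * 0.022 * 0.970874
= 9471.1068


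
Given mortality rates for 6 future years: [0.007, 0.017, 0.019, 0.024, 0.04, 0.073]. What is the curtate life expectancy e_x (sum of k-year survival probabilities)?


e_x = sum_{k=1}^{n} k_p_x
k_p_x values:
  1_p_x = 0.993
  2_p_x = 0.976119
  3_p_x = 0.957573
  4_p_x = 0.934591
  5_p_x = 0.897207
  6_p_x = 0.831711
e_x = 5.5902


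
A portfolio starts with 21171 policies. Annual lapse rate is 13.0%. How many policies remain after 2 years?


remaining = initial * (1 - lapse)^years
= 21171 * (1 - 0.13)^2
= 21171 * 0.7569
= 16024.3299


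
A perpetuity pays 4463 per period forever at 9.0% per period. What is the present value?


PV = PMT / i
= 4463 / 0.09
= 49588.8889


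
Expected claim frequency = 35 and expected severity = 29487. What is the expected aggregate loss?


E[S] = E[N] * E[X]
= 35 * 29487
= 1.0320e+06


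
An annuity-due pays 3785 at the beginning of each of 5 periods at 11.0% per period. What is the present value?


PV_due = PMT * (1-(1+i)^(-n))/i * (1+i)
PV_immediate = 13988.9702
PV_due = 13988.9702 * 1.11
= 15527.7569


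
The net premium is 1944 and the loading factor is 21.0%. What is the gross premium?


Gross = net * (1 + loading)
= 1944 * (1 + 0.21)
= 1944 * 1.21
= 2352.24


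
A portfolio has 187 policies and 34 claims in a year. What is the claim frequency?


frequency = claims / policies
= 34 / 187
= 0.1818


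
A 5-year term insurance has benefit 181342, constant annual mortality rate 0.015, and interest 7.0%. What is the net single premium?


NSP = benefit * sum_{k=0}^{n-1} k_p_x * q * v^(k+1)
With constant q=0.015, v=0.934579
Sum = 0.059807
NSP = 181342 * 0.059807
= 10845.5567


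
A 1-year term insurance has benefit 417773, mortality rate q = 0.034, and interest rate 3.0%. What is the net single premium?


NSP = benefit * q * v
v = 1/(1+i) = 0.970874
NSP = 417773 * 0.034 * 0.970874
= 13790.565


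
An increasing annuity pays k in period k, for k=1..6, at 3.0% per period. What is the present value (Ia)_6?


(Ia)_n = sum_{k=1}^{n} k * v^k, v = 1/(1+i)
v = 0.970874
Sum computed term by term:
(Ia)_6 = 18.4934


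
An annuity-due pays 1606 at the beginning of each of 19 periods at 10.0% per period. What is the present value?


PV_due = PMT * (1-(1+i)^(-n))/i * (1+i)
PV_immediate = 13434.0617
PV_due = 13434.0617 * 1.1
= 14777.4678


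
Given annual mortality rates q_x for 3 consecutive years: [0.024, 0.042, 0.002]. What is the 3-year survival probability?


p_k = 1 - q_k for each year
Survival = product of (1 - q_k)
= 0.976 * 0.958 * 0.998
= 0.9331


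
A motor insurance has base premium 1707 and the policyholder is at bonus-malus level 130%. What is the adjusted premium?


adjusted = base * BM_level / 100
= 1707 * 130 / 100
= 1707 * 1.3
= 2219.1


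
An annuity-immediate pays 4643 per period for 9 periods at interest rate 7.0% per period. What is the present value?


PV = PMT * (1 - (1+i)^(-n)) / i
= 4643 * (1 - (1+0.07)^(-9)) / 0.07
= 4643 * (1 - 0.543934) / 0.07
= 4643 * 6.515232
= 30250.2233


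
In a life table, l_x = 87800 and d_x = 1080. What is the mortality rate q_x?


q_x = d_x / l_x
= 1080 / 87800
= 0.0123


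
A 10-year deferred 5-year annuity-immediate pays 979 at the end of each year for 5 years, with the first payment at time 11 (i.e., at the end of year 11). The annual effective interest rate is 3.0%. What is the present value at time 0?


PV at time 10 of the 5-year annuity-immediate:
a_n = 979 * (1-(1+0.03)^(-5))/0.03 = 4483.5333
Discount back 10 years to time 0:
PV = 4483.5333 * (1+0.03)^(-10)
= 4483.5333 * 0.744094
= 3336.1699


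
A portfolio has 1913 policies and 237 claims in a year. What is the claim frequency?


frequency = claims / policies
= 237 / 1913
= 0.1239


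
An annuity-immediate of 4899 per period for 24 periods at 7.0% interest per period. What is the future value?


FV = PMT * ((1+i)^n - 1) / i
= 4899 * ((1.07)^24 - 1) / 0.07
= 4899 * (5.072367 - 1) / 0.07
= 285007.5101


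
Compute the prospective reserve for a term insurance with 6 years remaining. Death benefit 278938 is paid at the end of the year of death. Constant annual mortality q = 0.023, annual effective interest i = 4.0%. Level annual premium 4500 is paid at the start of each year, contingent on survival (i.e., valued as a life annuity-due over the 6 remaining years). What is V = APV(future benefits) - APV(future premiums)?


v = 1/(1+i) = 0.961538
APV(future benefits) per unit = sum_{k=0}^{5} k_p_x * q * v^(k+1) = 0.114148
APV(future benefits) = 278938 * 0.114148 = 31840.2658
Life annuity-due factor ä_{x:6} = sum_{k=0}^{5} k_p_x * v^k = 5.161483
APV(future premiums) = 4500 * 5.161483 = 23226.6737
V = 31840.2658 - 23226.6737
= 8613.5921


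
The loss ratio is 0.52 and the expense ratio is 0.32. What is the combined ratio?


Combined ratio = loss ratio + expense ratio
= 0.52 + 0.32
= 0.84


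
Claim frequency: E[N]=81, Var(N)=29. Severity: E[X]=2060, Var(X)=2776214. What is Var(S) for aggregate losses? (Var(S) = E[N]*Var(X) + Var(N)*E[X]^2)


Var(S) = E[N]*Var(X) + Var(N)*E[X]^2
= 81*2776214 + 29*2060^2
= 224873334 + 123064400
= 3.4794e+08


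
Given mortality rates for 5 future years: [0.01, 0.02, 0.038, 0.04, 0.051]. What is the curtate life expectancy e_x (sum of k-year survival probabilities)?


e_x = sum_{k=1}^{n} k_p_x
k_p_x values:
  1_p_x = 0.99
  2_p_x = 0.9702
  3_p_x = 0.933332
  4_p_x = 0.895999
  5_p_x = 0.850303
e_x = 4.6398


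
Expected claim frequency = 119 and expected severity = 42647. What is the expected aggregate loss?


E[S] = E[N] * E[X]
= 119 * 42647
= 5.0750e+06


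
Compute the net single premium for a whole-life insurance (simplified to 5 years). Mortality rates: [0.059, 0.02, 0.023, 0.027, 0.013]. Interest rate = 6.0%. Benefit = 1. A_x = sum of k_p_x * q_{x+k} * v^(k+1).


v = 0.943396
Year 0: k_p_x=1.0, q=0.059, term=0.05566
Year 1: k_p_x=0.941, q=0.02, term=0.01675
Year 2: k_p_x=0.92218, q=0.023, term=0.017808
Year 3: k_p_x=0.90097, q=0.027, term=0.019269
Year 4: k_p_x=0.876644, q=0.013, term=0.008516
A_x = 0.118


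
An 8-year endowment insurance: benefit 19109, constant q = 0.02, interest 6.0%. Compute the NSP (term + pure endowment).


Term component = 2227.2531
Pure endowment = 8_p_x * v^8 * benefit = 0.850763 * 0.627412 * 19109 = 10199.9876
NSP = 12427.2407


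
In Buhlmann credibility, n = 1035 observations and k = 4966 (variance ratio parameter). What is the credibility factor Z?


Z = n / (n + k)
= 1035 / (1035 + 4966)
= 1035 / 6001
= 0.1725


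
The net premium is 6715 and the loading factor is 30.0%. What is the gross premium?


Gross = net * (1 + loading)
= 6715 * (1 + 0.3)
= 6715 * 1.3
= 8729.5


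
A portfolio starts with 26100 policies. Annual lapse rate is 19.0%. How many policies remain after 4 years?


remaining = initial * (1 - lapse)^years
= 26100 * (1 - 0.19)^4
= 26100 * 0.430467
= 11235.1942


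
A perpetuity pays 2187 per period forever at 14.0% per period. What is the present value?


PV = PMT / i
= 2187 / 0.14
= 15621.4286


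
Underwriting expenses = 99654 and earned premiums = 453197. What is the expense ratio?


Expense ratio = expenses / premiums
= 99654 / 453197
= 0.2199


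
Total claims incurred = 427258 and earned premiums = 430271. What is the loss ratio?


Loss ratio = claims / premiums
= 427258 / 430271
= 0.993


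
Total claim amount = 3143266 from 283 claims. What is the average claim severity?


severity = total / number
= 3143266 / 283
= 11106.947


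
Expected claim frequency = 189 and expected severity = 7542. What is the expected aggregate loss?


E[S] = E[N] * E[X]
= 189 * 7542
= 1.4254e+06


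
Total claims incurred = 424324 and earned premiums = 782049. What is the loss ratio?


Loss ratio = claims / premiums
= 424324 / 782049
= 0.5426


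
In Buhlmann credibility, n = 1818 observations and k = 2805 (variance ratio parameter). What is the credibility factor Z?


Z = n / (n + k)
= 1818 / (1818 + 2805)
= 1818 / 4623
= 0.3933


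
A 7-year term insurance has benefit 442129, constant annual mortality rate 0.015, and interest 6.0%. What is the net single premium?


NSP = benefit * sum_{k=0}^{n-1} k_p_x * q * v^(k+1)
With constant q=0.015, v=0.943396
Sum = 0.080342
NSP = 442129 * 0.080342
= 35521.4291


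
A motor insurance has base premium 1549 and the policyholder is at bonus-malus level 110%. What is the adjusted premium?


adjusted = base * BM_level / 100
= 1549 * 110 / 100
= 1549 * 1.1
= 1703.9


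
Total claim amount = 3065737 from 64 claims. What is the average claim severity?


severity = total / number
= 3065737 / 64
= 47902.1406


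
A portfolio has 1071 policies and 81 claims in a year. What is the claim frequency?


frequency = claims / policies
= 81 / 1071
= 0.0756


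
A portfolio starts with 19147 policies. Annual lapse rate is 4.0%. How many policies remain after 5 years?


remaining = initial * (1 - lapse)^years
= 19147 * (1 - 0.04)^5
= 19147 * 0.815373
= 15611.941


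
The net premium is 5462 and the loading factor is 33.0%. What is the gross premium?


Gross = net * (1 + loading)
= 5462 * (1 + 0.33)
= 5462 * 1.33
= 7264.46


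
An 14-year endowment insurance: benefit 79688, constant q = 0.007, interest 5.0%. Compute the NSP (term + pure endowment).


Term component = 5306.4788
Pure endowment = 14_p_x * v^14 * benefit = 0.906337 * 0.505068 * 79688 = 36478.1008
NSP = 41784.5796


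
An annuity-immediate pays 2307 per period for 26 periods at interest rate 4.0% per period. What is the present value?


PV = PMT * (1 - (1+i)^(-n)) / i
= 2307 * (1 - (1+0.04)^(-26)) / 0.04
= 2307 * (1 - 0.360689) / 0.04
= 2307 * 15.982769
= 36872.2485


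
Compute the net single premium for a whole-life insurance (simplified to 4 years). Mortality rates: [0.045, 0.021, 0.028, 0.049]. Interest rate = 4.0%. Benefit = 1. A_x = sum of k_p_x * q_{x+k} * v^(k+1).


v = 0.961538
Year 0: k_p_x=1.0, q=0.045, term=0.043269
Year 1: k_p_x=0.955, q=0.021, term=0.018542
Year 2: k_p_x=0.934945, q=0.028, term=0.023273
Year 3: k_p_x=0.908767, q=0.049, term=0.038064
A_x = 0.1231


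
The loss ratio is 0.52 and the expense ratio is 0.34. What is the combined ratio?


Combined ratio = loss ratio + expense ratio
= 0.52 + 0.34
= 0.86


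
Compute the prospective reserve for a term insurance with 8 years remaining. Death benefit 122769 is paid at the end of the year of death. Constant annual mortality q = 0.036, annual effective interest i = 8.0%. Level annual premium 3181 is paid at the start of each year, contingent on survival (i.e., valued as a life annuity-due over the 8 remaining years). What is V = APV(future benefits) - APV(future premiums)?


v = 1/(1+i) = 0.925926
APV(future benefits) per unit = sum_{k=0}^{7} k_p_x * q * v^(k+1) = 0.185299
APV(future benefits) = 122769 * 0.185299 = 22748.9187
Life annuity-due factor ä_{x:8} = sum_{k=0}^{7} k_p_x * v^k = 5.558957
APV(future premiums) = 3181 * 5.558957 = 17683.0414
V = 22748.9187 - 17683.0414
= 5065.8773


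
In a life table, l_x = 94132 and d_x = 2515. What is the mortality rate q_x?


q_x = d_x / l_x
= 2515 / 94132
= 0.0267


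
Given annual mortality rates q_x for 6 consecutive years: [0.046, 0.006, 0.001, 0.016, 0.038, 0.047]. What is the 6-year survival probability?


p_k = 1 - q_k for each year
Survival = product of (1 - q_k)
= 0.954 * 0.994 * 0.999 * 0.984 * 0.962 * 0.953
= 0.8546


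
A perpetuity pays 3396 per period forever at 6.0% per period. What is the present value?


PV = PMT / i
= 3396 / 0.06
= 56600.0


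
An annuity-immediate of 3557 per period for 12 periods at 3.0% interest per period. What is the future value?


FV = PMT * ((1+i)^n - 1) / i
= 3557 * ((1.03)^12 - 1) / 0.03
= 3557 * (1.425761 - 1) / 0.03
= 50481.0492


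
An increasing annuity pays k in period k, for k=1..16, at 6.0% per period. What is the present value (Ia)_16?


(Ia)_n = sum_{k=1}^{n} k * v^k, v = 1/(1+i)
v = 0.943396
Sum computed term by term:
(Ia)_16 = 73.5651


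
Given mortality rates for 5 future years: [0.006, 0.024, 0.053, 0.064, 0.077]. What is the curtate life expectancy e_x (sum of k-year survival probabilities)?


e_x = sum_{k=1}^{n} k_p_x
k_p_x values:
  1_p_x = 0.994
  2_p_x = 0.970144
  3_p_x = 0.918726
  4_p_x = 0.859928
  5_p_x = 0.793713
e_x = 4.5365


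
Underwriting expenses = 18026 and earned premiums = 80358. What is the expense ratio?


Expense ratio = expenses / premiums
= 18026 / 80358
= 0.2243


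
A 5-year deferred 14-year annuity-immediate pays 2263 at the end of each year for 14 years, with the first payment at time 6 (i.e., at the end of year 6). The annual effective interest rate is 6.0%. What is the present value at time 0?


PV at time 5 of the 14-year annuity-immediate:
a_n = 2263 * (1-(1+0.06)^(-14))/0.06 = 21034.5486
Discount back 5 years to time 0:
PV = 21034.5486 * (1+0.06)^(-5)
= 21034.5486 * 0.747258
= 15718.2384


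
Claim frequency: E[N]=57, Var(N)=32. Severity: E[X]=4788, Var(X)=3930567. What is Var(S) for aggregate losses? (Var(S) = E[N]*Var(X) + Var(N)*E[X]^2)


Var(S) = E[N]*Var(X) + Var(N)*E[X]^2
= 57*3930567 + 32*4788^2
= 224042319 + 733598208
= 9.5764e+08


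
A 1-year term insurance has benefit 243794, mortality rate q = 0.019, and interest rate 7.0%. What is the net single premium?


NSP = benefit * q * v
v = 1/(1+i) = 0.934579
NSP = 243794 * 0.019 * 0.934579
= 4329.0523


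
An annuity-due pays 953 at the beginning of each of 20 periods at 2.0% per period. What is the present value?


PV_due = PMT * (1-(1+i)^(-n))/i * (1+i)
PV_immediate = 15582.916
PV_due = 15582.916 * 1.02
= 15894.5743


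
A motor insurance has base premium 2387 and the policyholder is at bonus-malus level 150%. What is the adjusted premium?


adjusted = base * BM_level / 100
= 2387 * 150 / 100
= 2387 * 1.5
= 3580.5


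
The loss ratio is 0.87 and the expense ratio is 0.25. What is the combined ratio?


Combined ratio = loss ratio + expense ratio
= 0.87 + 0.25
= 1.12


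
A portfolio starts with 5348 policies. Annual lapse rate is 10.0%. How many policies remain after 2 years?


remaining = initial * (1 - lapse)^years
= 5348 * (1 - 0.1)^2
= 5348 * 0.81
= 4331.88


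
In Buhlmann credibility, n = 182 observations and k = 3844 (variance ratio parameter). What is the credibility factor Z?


Z = n / (n + k)
= 182 / (182 + 3844)
= 182 / 4026
= 0.0452


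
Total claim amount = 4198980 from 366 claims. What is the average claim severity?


severity = total / number
= 4198980 / 366
= 11472.623


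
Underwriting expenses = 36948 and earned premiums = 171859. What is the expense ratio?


Expense ratio = expenses / premiums
= 36948 / 171859
= 0.215


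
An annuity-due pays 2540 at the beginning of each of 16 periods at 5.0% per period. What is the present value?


PV_due = PMT * (1-(1+i)^(-n))/i * (1+i)
PV_immediate = 27527.9347
PV_due = 27527.9347 * 1.05
= 28904.3314


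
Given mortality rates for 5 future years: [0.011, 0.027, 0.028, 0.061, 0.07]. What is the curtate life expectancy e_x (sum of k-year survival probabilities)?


e_x = sum_{k=1}^{n} k_p_x
k_p_x values:
  1_p_x = 0.989
  2_p_x = 0.962297
  3_p_x = 0.935353
  4_p_x = 0.878296
  5_p_x = 0.816815
e_x = 4.5818


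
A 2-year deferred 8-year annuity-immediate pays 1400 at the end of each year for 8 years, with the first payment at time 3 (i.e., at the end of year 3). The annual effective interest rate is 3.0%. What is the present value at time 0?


PV at time 2 of the 8-year annuity-immediate:
a_n = 1400 * (1-(1+0.03)^(-8))/0.03 = 9827.5691
Discount back 2 years to time 0:
PV = 9827.5691 * (1+0.03)^(-2)
= 9827.5691 * 0.942596
= 9263.4264


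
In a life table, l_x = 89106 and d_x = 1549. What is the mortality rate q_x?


q_x = d_x / l_x
= 1549 / 89106
= 0.0174


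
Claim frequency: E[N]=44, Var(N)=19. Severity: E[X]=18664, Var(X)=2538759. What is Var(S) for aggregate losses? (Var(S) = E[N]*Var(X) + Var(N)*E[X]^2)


Var(S) = E[N]*Var(X) + Var(N)*E[X]^2
= 44*2538759 + 19*18664^2
= 111705396 + 6618553024
= 6.7303e+09


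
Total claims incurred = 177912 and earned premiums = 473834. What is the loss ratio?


Loss ratio = claims / premiums
= 177912 / 473834
= 0.3755


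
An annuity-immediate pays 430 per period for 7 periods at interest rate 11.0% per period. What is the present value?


PV = PMT * (1 - (1+i)^(-n)) / i
= 430 * (1 - (1+0.11)^(-7)) / 0.11
= 430 * (1 - 0.481658) / 0.11
= 430 * 4.712196
= 2026.2444


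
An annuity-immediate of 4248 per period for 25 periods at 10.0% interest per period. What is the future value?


FV = PMT * ((1+i)^n - 1) / i
= 4248 * ((1.1)^25 - 1) / 0.1
= 4248 * (10.834706 - 1) / 0.1
= 417778.3085


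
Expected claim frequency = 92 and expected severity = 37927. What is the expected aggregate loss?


E[S] = E[N] * E[X]
= 92 * 37927
= 3.4893e+06


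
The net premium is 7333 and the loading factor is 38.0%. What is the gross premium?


Gross = net * (1 + loading)
= 7333 * (1 + 0.38)
= 7333 * 1.38
= 10119.54


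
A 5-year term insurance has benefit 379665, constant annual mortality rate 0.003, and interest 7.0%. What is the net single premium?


NSP = benefit * sum_{k=0}^{n-1} k_p_x * q * v^(k+1)
With constant q=0.003, v=0.934579
Sum = 0.012232
NSP = 379665 * 0.012232
= 4644.0514


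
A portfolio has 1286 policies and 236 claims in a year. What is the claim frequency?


frequency = claims / policies
= 236 / 1286
= 0.1835


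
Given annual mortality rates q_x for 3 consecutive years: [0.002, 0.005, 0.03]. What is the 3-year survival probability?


p_k = 1 - q_k for each year
Survival = product of (1 - q_k)
= 0.998 * 0.995 * 0.97
= 0.9632


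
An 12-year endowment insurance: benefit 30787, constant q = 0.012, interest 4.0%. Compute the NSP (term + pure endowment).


Term component = 3265.6001
Pure endowment = 12_p_x * v^12 * benefit = 0.865134 * 0.624597 * 30787 = 16636.066
NSP = 19901.6662


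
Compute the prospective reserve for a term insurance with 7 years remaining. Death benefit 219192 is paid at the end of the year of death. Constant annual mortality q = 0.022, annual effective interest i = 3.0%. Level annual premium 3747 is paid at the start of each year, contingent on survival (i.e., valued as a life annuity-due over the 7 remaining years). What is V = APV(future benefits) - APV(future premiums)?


v = 1/(1+i) = 0.970874
APV(future benefits) per unit = sum_{k=0}^{6} k_p_x * q * v^(k+1) = 0.128682
APV(future benefits) = 219192 * 0.128682 = 28206.0008
Life annuity-due factor ä_{x:7} = sum_{k=0}^{6} k_p_x * v^k = 6.024644
APV(future premiums) = 3747 * 6.024644 = 22574.3395
V = 28206.0008 - 22574.3395
= 5631.6613


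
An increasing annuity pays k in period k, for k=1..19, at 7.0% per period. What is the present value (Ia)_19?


(Ia)_n = sum_{k=1}^{n} k * v^k, v = 1/(1+i)
v = 0.934579
Sum computed term by term:
(Ia)_19 = 82.9347


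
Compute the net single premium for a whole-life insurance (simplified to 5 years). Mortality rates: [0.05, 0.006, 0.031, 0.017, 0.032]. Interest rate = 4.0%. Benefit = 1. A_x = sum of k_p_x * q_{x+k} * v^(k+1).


v = 0.961538
Year 0: k_p_x=1.0, q=0.05, term=0.048077
Year 1: k_p_x=0.95, q=0.006, term=0.00527
Year 2: k_p_x=0.9443, q=0.031, term=0.026024
Year 3: k_p_x=0.915027, q=0.017, term=0.013297
Year 4: k_p_x=0.899471, q=0.032, term=0.023658
A_x = 0.1163


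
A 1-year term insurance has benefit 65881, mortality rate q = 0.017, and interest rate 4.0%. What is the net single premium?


NSP = benefit * q * v
v = 1/(1+i) = 0.961538
NSP = 65881 * 0.017 * 0.961538
= 1076.901


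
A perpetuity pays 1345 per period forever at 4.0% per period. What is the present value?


PV = PMT / i
= 1345 / 0.04
= 33625.0


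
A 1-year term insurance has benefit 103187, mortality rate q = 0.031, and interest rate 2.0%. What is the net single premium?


NSP = benefit * q * v
v = 1/(1+i) = 0.980392
NSP = 103187 * 0.031 * 0.980392
= 3136.0755


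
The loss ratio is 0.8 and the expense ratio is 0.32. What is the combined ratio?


Combined ratio = loss ratio + expense ratio
= 0.8 + 0.32
= 1.12


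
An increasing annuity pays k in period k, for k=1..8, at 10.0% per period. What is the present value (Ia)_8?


(Ia)_n = sum_{k=1}^{n} k * v^k, v = 1/(1+i)
v = 0.909091
Sum computed term by term:
(Ia)_8 = 21.3636


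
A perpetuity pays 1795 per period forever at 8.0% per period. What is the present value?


PV = PMT / i
= 1795 / 0.08
= 22437.5


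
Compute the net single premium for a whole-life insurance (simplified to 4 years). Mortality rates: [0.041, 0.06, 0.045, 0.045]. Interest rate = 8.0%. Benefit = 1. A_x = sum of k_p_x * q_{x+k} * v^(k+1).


v = 0.925926
Year 0: k_p_x=1.0, q=0.041, term=0.037963
Year 1: k_p_x=0.959, q=0.06, term=0.049331
Year 2: k_p_x=0.90146, q=0.045, term=0.032202
Year 3: k_p_x=0.860894, q=0.045, term=0.028475
A_x = 0.148


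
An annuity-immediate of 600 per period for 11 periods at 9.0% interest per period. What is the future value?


FV = PMT * ((1+i)^n - 1) / i
= 600 * ((1.09)^11 - 1) / 0.09
= 600 * (2.580426 - 1) / 0.09
= 10536.176


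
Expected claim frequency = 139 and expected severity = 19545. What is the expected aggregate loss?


E[S] = E[N] * E[X]
= 139 * 19545
= 2.7168e+06


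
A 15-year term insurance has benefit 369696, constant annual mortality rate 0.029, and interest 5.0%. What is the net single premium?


NSP = benefit * sum_{k=0}^{n-1} k_p_x * q * v^(k+1)
With constant q=0.029, v=0.952381
Sum = 0.25353
NSP = 369696 * 0.25353
= 93729.0452


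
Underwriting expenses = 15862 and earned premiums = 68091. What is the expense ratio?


Expense ratio = expenses / premiums
= 15862 / 68091
= 0.233


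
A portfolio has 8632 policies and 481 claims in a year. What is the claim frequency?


frequency = claims / policies
= 481 / 8632
= 0.0557


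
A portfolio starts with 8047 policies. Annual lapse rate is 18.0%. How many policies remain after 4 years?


remaining = initial * (1 - lapse)^years
= 8047 * (1 - 0.18)^4
= 8047 * 0.452122
= 3638.2238


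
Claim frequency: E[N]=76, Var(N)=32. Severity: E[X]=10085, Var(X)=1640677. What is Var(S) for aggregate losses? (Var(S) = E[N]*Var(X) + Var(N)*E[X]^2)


Var(S) = E[N]*Var(X) + Var(N)*E[X]^2
= 76*1640677 + 32*10085^2
= 124691452 + 3254631200
= 3.3793e+09


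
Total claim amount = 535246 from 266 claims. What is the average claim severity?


severity = total / number
= 535246 / 266
= 2012.203


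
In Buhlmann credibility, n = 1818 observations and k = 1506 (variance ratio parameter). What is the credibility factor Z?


Z = n / (n + k)
= 1818 / (1818 + 1506)
= 1818 / 3324
= 0.5469


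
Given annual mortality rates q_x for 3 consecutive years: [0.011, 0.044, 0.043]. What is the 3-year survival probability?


p_k = 1 - q_k for each year
Survival = product of (1 - q_k)
= 0.989 * 0.956 * 0.957
= 0.9048


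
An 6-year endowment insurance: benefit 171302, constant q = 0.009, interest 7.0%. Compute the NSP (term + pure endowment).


Term component = 7198.0725
Pure endowment = 6_p_x * v^6 * benefit = 0.947201 * 0.666342 * 171302 = 108118.9189
NSP = 115316.9914


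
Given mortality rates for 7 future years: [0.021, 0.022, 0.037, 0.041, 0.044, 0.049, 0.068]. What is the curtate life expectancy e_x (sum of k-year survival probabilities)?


e_x = sum_{k=1}^{n} k_p_x
k_p_x values:
  1_p_x = 0.979
  2_p_x = 0.957462
  3_p_x = 0.922036
  4_p_x = 0.884232
  5_p_x = 0.845326
  6_p_x = 0.803905
  7_p_x = 0.74924
e_x = 6.1412


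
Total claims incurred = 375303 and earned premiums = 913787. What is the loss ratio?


Loss ratio = claims / premiums
= 375303 / 913787
= 0.4107


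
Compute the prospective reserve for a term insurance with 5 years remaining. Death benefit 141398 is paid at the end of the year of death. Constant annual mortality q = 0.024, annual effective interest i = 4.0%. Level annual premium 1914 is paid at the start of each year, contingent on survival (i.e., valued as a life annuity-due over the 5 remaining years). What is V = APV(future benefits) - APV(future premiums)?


v = 1/(1+i) = 0.961538
APV(future benefits) per unit = sum_{k=0}^{4} k_p_x * q * v^(k+1) = 0.102031
APV(future benefits) = 141398 * 0.102031 = 14426.9499
Life annuity-due factor ä_{x:5} = sum_{k=0}^{4} k_p_x * v^k = 4.421334
APV(future premiums) = 1914 * 4.421334 = 8462.4339
V = 14426.9499 - 8462.4339
= 5964.516


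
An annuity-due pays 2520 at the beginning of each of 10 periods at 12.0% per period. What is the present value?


PV_due = PMT * (1-(1+i)^(-n))/i * (1+i)
PV_immediate = 14238.562
PV_due = 14238.562 * 1.12
= 15947.1895


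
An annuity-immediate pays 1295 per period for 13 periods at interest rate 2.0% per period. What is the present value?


PV = PMT * (1 - (1+i)^(-n)) / i
= 1295 * (1 - (1+0.02)^(-13)) / 0.02
= 1295 * (1 - 0.773033) / 0.02
= 1295 * 11.348374
= 14696.144


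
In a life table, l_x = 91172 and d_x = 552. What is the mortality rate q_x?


q_x = d_x / l_x
= 552 / 91172
= 0.0061


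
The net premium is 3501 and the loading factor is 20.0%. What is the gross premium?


Gross = net * (1 + loading)
= 3501 * (1 + 0.2)
= 3501 * 1.2
= 4201.2


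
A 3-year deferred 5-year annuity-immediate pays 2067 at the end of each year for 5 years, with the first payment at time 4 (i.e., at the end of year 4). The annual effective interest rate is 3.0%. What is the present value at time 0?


PV at time 3 of the 5-year annuity-immediate:
a_n = 2067 * (1-(1+0.03)^(-5))/0.03 = 9466.2548
Discount back 3 years to time 0:
PV = 9466.2548 * (1+0.03)^(-3)
= 9466.2548 * 0.915142
= 8662.9641


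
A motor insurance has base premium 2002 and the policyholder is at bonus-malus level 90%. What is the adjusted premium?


adjusted = base * BM_level / 100
= 2002 * 90 / 100
= 2002 * 0.9
= 1801.8


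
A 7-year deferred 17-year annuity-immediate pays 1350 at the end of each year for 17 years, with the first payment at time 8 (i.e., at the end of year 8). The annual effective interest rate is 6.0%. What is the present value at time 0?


PV at time 7 of the 17-year annuity-immediate:
a_n = 1350 * (1-(1+0.06)^(-17))/0.06 = 14144.3006
Discount back 7 years to time 0:
PV = 14144.3006 * (1+0.06)^(-7)
= 14144.3006 * 0.665057
= 9406.7677


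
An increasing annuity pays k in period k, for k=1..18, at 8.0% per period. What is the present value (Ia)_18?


(Ia)_n = sum_{k=1}^{n} k * v^k, v = 1/(1+i)
v = 0.925926
Sum computed term by term:
(Ia)_18 = 70.2144


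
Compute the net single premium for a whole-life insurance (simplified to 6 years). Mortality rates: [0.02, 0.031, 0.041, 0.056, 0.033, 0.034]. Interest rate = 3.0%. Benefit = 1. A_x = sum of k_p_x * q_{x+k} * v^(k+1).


v = 0.970874
Year 0: k_p_x=1.0, q=0.02, term=0.019417
Year 1: k_p_x=0.98, q=0.031, term=0.028636
Year 2: k_p_x=0.94962, q=0.041, term=0.035631
Year 3: k_p_x=0.910686, q=0.056, term=0.045311
Year 4: k_p_x=0.859687, q=0.033, term=0.024472
Year 5: k_p_x=0.831318, q=0.034, term=0.023671
A_x = 0.1771


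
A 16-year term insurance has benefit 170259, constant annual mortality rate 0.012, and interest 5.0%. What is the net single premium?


NSP = benefit * sum_{k=0}^{n-1} k_p_x * q * v^(k+1)
With constant q=0.012, v=0.952381
Sum = 0.120456
NSP = 170259 * 0.120456
= 20508.7256


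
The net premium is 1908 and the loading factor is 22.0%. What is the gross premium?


Gross = net * (1 + loading)
= 1908 * (1 + 0.22)
= 1908 * 1.22
= 2327.76


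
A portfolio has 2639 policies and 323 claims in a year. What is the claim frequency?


frequency = claims / policies
= 323 / 2639
= 0.1224


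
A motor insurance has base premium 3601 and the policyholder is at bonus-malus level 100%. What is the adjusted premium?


adjusted = base * BM_level / 100
= 3601 * 100 / 100
= 3601 * 1.0
= 3601.0


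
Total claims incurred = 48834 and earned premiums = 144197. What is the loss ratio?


Loss ratio = claims / premiums
= 48834 / 144197
= 0.3387


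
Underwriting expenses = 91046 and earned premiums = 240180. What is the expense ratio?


Expense ratio = expenses / premiums
= 91046 / 240180
= 0.3791


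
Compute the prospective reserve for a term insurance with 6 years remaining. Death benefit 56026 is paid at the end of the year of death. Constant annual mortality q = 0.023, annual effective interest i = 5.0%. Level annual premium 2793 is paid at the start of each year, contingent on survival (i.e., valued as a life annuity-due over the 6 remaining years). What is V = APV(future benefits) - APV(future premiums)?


v = 1/(1+i) = 0.952381
APV(future benefits) per unit = sum_{k=0}^{5} k_p_x * q * v^(k+1) = 0.110595
APV(future benefits) = 56026 * 0.110595 = 6196.2074
Life annuity-due factor ä_{x:6} = sum_{k=0}^{5} k_p_x * v^k = 5.048912
APV(future premiums) = 2793 * 5.048912 = 14101.6109
V = 6196.2074 - 14101.6109
= -7905.4035


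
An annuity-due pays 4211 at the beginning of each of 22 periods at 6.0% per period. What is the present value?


PV_due = PMT * (1-(1+i)^(-n))/i * (1+i)
PV_immediate = 50707.1006
PV_due = 50707.1006 * 1.06
= 53749.5267


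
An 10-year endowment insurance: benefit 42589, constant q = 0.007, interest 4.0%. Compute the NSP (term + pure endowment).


Term component = 2348.5951
Pure endowment = 10_p_x * v^10 * benefit = 0.932164 * 0.675564 * 42589 = 26819.8617
NSP = 29168.4568


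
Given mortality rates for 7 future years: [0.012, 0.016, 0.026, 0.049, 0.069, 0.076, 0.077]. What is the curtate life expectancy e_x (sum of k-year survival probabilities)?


e_x = sum_{k=1}^{n} k_p_x
k_p_x values:
  1_p_x = 0.988
  2_p_x = 0.972192
  3_p_x = 0.946915
  4_p_x = 0.900516
  5_p_x = 0.838381
  6_p_x = 0.774664
  7_p_x = 0.715015
e_x = 6.1357


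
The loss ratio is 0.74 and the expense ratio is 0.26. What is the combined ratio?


Combined ratio = loss ratio + expense ratio
= 0.74 + 0.26
= 1.0


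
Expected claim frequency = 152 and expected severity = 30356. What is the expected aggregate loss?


E[S] = E[N] * E[X]
= 152 * 30356
= 4.6141e+06


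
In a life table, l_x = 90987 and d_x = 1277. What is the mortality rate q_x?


q_x = d_x / l_x
= 1277 / 90987
= 0.014


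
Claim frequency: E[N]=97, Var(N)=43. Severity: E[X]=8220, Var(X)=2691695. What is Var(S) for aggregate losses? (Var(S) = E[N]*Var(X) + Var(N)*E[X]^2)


Var(S) = E[N]*Var(X) + Var(N)*E[X]^2
= 97*2691695 + 43*8220^2
= 261094415 + 2905441200
= 3.1665e+09


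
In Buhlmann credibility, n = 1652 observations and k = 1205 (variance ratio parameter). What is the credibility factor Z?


Z = n / (n + k)
= 1652 / (1652 + 1205)
= 1652 / 2857
= 0.5782


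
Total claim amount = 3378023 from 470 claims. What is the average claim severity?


severity = total / number
= 3378023 / 470
= 7187.283


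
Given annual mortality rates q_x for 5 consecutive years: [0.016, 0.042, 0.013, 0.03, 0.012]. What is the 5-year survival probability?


p_k = 1 - q_k for each year
Survival = product of (1 - q_k)
= 0.984 * 0.958 * 0.987 * 0.97 * 0.988
= 0.8917


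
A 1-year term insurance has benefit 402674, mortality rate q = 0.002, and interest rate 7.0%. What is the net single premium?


NSP = benefit * q * v
v = 1/(1+i) = 0.934579
NSP = 402674 * 0.002 * 0.934579
= 752.6617


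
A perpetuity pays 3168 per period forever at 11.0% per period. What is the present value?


PV = PMT / i
= 3168 / 0.11
= 28800.0


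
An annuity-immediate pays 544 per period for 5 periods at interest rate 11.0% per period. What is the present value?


PV = PMT * (1 - (1+i)^(-n)) / i
= 544 * (1 - (1+0.11)^(-5)) / 0.11
= 544 * (1 - 0.593451) / 0.11
= 544 * 3.695897
= 2010.568


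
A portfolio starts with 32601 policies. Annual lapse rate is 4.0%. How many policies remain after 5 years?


remaining = initial * (1 - lapse)^years
= 32601 * (1 - 0.04)^5
= 32601 * 0.815373
= 26581.9653


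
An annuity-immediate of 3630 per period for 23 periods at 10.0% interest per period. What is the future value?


FV = PMT * ((1+i)^n - 1) / i
= 3630 * ((1.1)^23 - 1) / 0.1
= 3630 * (8.954302 - 1) / 0.1
= 288741.1783


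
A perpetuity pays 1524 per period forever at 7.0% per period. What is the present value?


PV = PMT / i
= 1524 / 0.07
= 21771.4286


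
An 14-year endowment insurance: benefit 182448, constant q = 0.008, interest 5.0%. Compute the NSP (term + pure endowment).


Term component = 13806.9155
Pure endowment = 14_p_x * v^14 * benefit = 0.893642 * 0.505068 * 182448 = 82347.8624
NSP = 96154.7779


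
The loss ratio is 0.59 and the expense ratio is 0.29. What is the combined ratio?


Combined ratio = loss ratio + expense ratio
= 0.59 + 0.29
= 0.88


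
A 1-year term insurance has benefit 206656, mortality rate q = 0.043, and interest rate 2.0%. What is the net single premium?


NSP = benefit * q * v
v = 1/(1+i) = 0.980392
NSP = 206656 * 0.043 * 0.980392
= 8711.9686


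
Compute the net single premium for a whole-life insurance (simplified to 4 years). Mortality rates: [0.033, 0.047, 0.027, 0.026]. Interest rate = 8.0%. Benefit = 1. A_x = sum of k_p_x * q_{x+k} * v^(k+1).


v = 0.925926
Year 0: k_p_x=1.0, q=0.033, term=0.030556
Year 1: k_p_x=0.967, q=0.047, term=0.038965
Year 2: k_p_x=0.921551, q=0.027, term=0.019752
Year 3: k_p_x=0.896669, q=0.026, term=0.017136
A_x = 0.1064


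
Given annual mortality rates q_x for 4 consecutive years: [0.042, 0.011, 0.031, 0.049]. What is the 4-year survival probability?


p_k = 1 - q_k for each year
Survival = product of (1 - q_k)
= 0.958 * 0.989 * 0.969 * 0.951
= 0.8731


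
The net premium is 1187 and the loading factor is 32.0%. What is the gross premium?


Gross = net * (1 + loading)
= 1187 * (1 + 0.32)
= 1187 * 1.32
= 1566.84


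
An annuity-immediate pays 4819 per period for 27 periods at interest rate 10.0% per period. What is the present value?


PV = PMT * (1 - (1+i)^(-n)) / i
= 4819 * (1 - (1+0.1)^(-27)) / 0.1
= 4819 * (1 - 0.076278) / 0.1
= 4819 * 9.237223
= 44514.1784


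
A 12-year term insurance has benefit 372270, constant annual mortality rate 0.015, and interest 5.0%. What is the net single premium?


NSP = benefit * sum_{k=0}^{n-1} k_p_x * q * v^(k+1)
With constant q=0.015, v=0.952381
Sum = 0.123582
NSP = 372270 * 0.123582
= 46006.0523


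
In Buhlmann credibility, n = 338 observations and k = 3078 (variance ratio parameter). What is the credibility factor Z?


Z = n / (n + k)
= 338 / (338 + 3078)
= 338 / 3416
= 0.0989


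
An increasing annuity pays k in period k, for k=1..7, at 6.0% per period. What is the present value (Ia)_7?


(Ia)_n = sum_{k=1}^{n} k * v^k, v = 1/(1+i)
v = 0.943396
Sum computed term by term:
(Ia)_7 = 21.0321
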